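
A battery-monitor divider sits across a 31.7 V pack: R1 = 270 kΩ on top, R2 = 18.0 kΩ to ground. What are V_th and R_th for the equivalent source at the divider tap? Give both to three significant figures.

V_th is the open-circuit tap voltage: 31.7 × 18.0/(270 + 18.0) = 1.98 V.
With the supply zeroed, R1 and R2 appear in parallel from the tap: R_th = R1‖R2 = (270 × 18.0)/288.0 = 16.9 kΩ.

V_th = 1.98 V, R_th = 16.9 kΩ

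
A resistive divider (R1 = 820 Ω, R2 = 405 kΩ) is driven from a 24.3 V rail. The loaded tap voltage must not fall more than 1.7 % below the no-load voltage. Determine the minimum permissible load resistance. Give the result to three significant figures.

Output resistance R_th = R1‖R2 = (820 × 405000)/405800 = 818.3 Ω.
The fractional drop is R_th/(R_th + R_L); requiring this ≤ 0.0170 gives R_L ≥ R_th(1/0.0170 − 1) = 818.3 × 57.82 = 47.3 kΩ.

R_L(min) ≈ 47.3 kΩ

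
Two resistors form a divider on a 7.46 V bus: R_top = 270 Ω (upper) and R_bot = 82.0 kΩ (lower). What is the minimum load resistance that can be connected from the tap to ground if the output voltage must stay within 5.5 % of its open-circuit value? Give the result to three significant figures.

Output resistance R_th = R_top‖R_bot = (270 × 82000)/82270 = 269.1 Ω.
The fractional drop is R_th/(R_th + R_L); requiring this ≤ 0.0550 gives R_L ≥ R_th(1/0.0550 − 1) = 269.1 × 17.18 = 4.62 kΩ.

R_L(min) ≈ 4.62 kΩ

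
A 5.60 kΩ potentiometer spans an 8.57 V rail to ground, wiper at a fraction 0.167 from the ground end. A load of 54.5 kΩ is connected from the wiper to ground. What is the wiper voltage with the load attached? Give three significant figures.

V ≈ 1.41 V

The wiper splits the pot into (1−α)R = 4665 Ω above and αR = 935.2 Ω below.
Lower section ‖ load = 919.4 Ω.
V_wiper = 8.57 × 919.4/(4665 + 919.4) = 1.41 V.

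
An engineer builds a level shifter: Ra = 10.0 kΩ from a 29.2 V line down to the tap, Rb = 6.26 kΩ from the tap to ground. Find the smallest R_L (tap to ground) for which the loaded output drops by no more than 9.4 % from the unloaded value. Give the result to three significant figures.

R_L(min) ≈ 37.1 kΩ

Output resistance R_th = Ra‖Rb = (10.0 × 6.26)/16.26 = 3.850 kΩ.
The fractional drop is R_th/(R_th + R_L); requiring this ≤ 0.0940 gives R_L ≥ R_th(1/0.0940 − 1) = 3.850 × 9.638 = 37.1 kΩ.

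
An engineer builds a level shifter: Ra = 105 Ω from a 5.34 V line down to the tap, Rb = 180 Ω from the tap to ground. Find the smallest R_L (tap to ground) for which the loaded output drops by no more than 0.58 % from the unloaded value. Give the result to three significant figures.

Output resistance R_th = Ra‖Rb = (105 × 180)/285.0 = 66.32 Ω.
The fractional drop is R_th/(R_th + R_L); requiring this ≤ 0.00580 gives R_L ≥ R_th(1/0.00580 − 1) = 66.32 × 171.4 = 11.4 kΩ.

R_L(min) ≈ 11.4 kΩ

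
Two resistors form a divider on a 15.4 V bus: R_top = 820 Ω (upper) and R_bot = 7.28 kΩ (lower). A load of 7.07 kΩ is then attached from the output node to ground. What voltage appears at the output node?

The load sits in parallel with R_bot: R_bot‖R_L = (7280 × 7070) / (7280 + 7070) = 3587 Ω.
V_out = 15.4 × 3587 / (820 + 3587) = 15.4 × 3587/4407 = 12.5 V.

V_out ≈ 12.5 V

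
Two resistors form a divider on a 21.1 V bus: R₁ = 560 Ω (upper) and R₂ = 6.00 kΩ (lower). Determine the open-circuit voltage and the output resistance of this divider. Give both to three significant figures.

V_th = 19.3 V, R_th = 512 Ω

V_th is the open-circuit tap voltage: 21.1 × 6000/(560 + 6000) = 19.3 V.
With the supply zeroed, R₁ and R₂ appear in parallel from the tap: R_th = R₁‖R₂ = (560 × 6000)/6560 = 512 Ω.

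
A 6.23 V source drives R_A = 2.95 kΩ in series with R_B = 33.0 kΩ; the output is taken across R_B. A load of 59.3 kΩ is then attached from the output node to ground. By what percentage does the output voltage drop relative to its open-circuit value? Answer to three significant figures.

4.37 %

The divider's output (Thévenin) resistance is R_A‖R_B = 2.708 kΩ.
Fractional drop under load = R_th/(R_th + R_L) = 2.708 / (2.708 + 59.3) = 0.04367.
So the output falls by 4.37 %.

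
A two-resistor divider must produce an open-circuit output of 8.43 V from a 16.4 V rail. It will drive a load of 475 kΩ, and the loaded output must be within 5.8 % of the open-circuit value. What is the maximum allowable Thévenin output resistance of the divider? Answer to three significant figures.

R_th ≤ 29.2 kΩ

Loading drop = R_th/(R_th + R_L) ≤ 0.0580, so R_th ≤ R_L · ε/(1−ε) = 475 kΩ × 0.0580/0.9420 = 29.2 kΩ.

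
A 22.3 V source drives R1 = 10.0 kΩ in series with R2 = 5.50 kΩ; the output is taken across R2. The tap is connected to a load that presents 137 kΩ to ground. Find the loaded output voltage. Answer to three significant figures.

The load sits in parallel with R2: R2‖R_L = (5.50 × 137) / (5.50 + 137) = 5.288 kΩ.
V_out = 22.3 × 5.288 / (10.0 + 5.288) = 22.3 × 5.288/15.29 = 7.71 V.

V_out ≈ 7.71 V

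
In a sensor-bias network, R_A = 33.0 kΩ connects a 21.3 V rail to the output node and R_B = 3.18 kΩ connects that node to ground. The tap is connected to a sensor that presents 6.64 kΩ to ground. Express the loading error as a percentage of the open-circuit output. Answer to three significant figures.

The divider's output (Thévenin) resistance is R_A‖R_B = 2.900 kΩ.
Fractional drop under load = R_th/(R_th + R_L) = 2.900 / (2.900 + 6.64) = 0.3040.
So the output falls by 30.4 %.

30.4 %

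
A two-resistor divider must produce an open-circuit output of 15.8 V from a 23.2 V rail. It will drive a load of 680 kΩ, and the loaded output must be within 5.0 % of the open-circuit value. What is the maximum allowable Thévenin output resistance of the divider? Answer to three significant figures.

R_th ≤ 35.8 kΩ

Loading drop = R_th/(R_th + R_L) ≤ 0.0500, so R_th ≤ R_L · ε/(1−ε) = 680 kΩ × 0.0500/0.9500 = 35.8 kΩ.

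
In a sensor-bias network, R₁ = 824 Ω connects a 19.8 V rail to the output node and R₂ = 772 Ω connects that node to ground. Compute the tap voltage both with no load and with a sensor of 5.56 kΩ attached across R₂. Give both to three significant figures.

Unloaded: 9.58 V; loaded: 8.94 V

Open-circuit: V = 19.8 × 772/(824 + 772) = 9.58 V.
With the load, R₂ becomes R₂‖R_L = 677.9 Ω, so V = 19.8 × 677.9/1502 = 8.94 V.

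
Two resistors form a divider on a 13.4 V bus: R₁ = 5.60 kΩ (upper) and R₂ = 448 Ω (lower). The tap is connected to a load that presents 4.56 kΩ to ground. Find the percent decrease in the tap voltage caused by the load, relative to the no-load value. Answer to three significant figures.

8.34 %

Unloaded V = 13.4 × 448/6048 = 0.99259 V.
Loaded: R₂‖R_L = 407.9 Ω, giving V = 13.4 × 407.9/6008 = 0.90983 V.
Drop = (0.99259 − 0.90983) / 0.99259 = 8.34 %.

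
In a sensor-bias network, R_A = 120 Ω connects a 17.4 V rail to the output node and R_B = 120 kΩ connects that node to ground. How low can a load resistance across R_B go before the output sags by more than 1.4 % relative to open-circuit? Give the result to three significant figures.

Output resistance R_th = R_A‖R_B = (120 × 120000)/120100 = 119.9 Ω.
The fractional drop is R_th/(R_th + R_L); requiring this ≤ 0.0140 gives R_L ≥ R_th(1/0.0140 − 1) = 119.9 × 70.43 = 8.44 kΩ.

R_L(min) ≈ 8.44 kΩ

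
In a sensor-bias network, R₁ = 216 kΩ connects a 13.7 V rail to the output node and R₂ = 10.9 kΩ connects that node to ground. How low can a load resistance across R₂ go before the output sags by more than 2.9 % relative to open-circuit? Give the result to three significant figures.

R_L(min) ≈ 347 kΩ

Output resistance R_th = R₁‖R₂ = (216 × 10.9)/226.9 = 10.38 kΩ.
The fractional drop is R_th/(R_th + R_L); requiring this ≤ 0.0290 gives R_L ≥ R_th(1/0.0290 − 1) = 10.38 × 33.48 = 347 kΩ.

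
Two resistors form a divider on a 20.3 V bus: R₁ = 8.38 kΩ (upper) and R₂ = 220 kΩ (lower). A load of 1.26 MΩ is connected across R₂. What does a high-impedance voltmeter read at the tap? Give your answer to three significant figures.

The load sits in parallel with R₂: R₂‖R_L = (220 × 1260) / (220 + 1260) = 187.3 kΩ.
V_out = 20.3 × 187.3 / (8.38 + 187.3) = 20.3 × 187.3/195.7 = 19.4 V.

V_out ≈ 19.4 V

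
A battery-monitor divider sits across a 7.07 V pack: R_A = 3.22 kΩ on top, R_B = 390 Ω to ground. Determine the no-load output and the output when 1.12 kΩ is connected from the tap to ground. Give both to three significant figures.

Unloaded: 0.764 V; loaded: 0.583 V

Open-circuit: V = 7.07 × 390/(3220 + 390) = 0.764 V.
With the load, R_B becomes R_B‖R_L = 289.3 Ω, so V = 7.07 × 289.3/3509 = 0.583 V.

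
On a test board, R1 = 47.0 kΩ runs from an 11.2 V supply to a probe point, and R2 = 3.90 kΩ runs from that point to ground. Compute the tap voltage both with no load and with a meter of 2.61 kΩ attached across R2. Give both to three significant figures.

Open-circuit: V = 11.2 × 3.90/(47.0 + 3.90) = 0.858 V.
With the load, R2 becomes R2‖R_L = 1.564 kΩ, so V = 11.2 × 1.564/48.56 = 0.361 V.

Unloaded: 0.858 V; loaded: 0.361 V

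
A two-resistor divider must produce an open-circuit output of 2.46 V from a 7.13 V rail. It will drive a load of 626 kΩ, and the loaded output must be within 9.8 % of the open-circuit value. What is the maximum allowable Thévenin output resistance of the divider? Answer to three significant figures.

Loading drop = R_th/(R_th + R_L) ≤ 0.0980, so R_th ≤ R_L · ε/(1−ε) = 626 kΩ × 0.0980/0.9020 = 68.0 kΩ.
(Any R1, R2 with R2/(R1+R2) = 0.345 and R1‖R2 ≤ 68.0 kΩ will meet the spec.)

R_th ≤ 68.0 kΩ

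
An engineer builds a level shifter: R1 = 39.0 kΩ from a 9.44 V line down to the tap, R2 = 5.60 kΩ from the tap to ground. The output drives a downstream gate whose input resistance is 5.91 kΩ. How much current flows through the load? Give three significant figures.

I_L ≈ 0.110 mA

R2‖R_L = 2.875 kΩ; V_out = 9.44 × 2.875/41.88 = 0.6482 V.
I_L = V_out / R_L = 0.6482 / 5.91 kΩ = 0.110 mA.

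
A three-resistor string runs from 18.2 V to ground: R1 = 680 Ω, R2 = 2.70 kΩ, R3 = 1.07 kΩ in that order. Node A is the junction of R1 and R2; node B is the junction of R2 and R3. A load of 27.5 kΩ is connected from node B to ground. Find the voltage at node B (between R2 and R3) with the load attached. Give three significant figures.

At node B, R3 is in parallel with the load: R3‖R_L = 1030 Ω.
Below node A the resistance is R2 + (R3‖R_L) = 3730 Ω, so V_A = 18.2 × 3730/4410 = 15.39 V.
Then V_B = V_A × (R3‖R_L)/(R2 + R3‖R_L) = 15.39 × 1030/3730 = 4.25 V.

V ≈ 4.25 V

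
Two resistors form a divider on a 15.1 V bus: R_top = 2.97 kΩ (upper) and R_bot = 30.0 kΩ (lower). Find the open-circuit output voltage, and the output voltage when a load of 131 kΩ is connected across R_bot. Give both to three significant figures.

Open-circuit: V = 15.1 × 30.0/(2.97 + 30.0) = 13.7 V.
With the load, R_bot becomes R_bot‖R_L = 24.41 kΩ, so V = 15.1 × 24.41/27.38 = 13.5 V.

Unloaded: 13.7 V; loaded: 13.5 V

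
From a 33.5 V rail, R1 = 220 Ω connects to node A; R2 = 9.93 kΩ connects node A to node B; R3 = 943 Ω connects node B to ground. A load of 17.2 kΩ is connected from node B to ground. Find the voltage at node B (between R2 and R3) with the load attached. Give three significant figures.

At node B, R3 is in parallel with the load: R3‖R_L = 894.0 Ω.
Below node A the resistance is R2 + (R3‖R_L) = 10820 Ω, so V_A = 33.5 × 10820/11040 = 32.83 V.
Then V_B = V_A × (R3‖R_L)/(R2 + R3‖R_L) = 32.83 × 894.0/10820 = 2.71 V.

V ≈ 2.71 V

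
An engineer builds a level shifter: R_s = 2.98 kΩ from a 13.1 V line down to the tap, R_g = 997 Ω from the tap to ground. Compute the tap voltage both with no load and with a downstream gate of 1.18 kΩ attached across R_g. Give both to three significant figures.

Unloaded: 3.28 V; loaded: 2.01 V

Open-circuit: V = 13.1 × 997/(2980 + 997) = 3.28 V.
With the load, R_g becomes R_g‖R_L = 540.4 Ω, so V = 13.1 × 540.4/3520 = 2.01 V.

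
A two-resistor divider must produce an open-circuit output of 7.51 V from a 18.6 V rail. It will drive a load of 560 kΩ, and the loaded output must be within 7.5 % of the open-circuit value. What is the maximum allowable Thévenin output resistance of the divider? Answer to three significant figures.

R_th ≤ 45.4 kΩ

Loading drop = R_th/(R_th + R_L) ≤ 0.0750, so R_th ≤ R_L · ε/(1−ε) = 560 kΩ × 0.0750/0.9250 = 45.4 kΩ.
(Any R1, R2 with R2/(R1+R2) = 0.404 and R1‖R2 ≤ 45.4 kΩ will meet the spec.)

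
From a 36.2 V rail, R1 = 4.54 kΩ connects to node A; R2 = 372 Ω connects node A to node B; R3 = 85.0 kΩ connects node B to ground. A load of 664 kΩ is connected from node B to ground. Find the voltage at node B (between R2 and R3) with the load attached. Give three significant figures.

V ≈ 34.0 V

At node B, R3 is in parallel with the load: R3‖R_L = 75350 Ω.
Below node A the resistance is R2 + (R3‖R_L) = 75730 Ω, so V_A = 36.2 × 75730/80270 = 34.15 V.
Then V_B = V_A × (R3‖R_L)/(R2 + R3‖R_L) = 34.15 × 75350/75730 = 34.0 V.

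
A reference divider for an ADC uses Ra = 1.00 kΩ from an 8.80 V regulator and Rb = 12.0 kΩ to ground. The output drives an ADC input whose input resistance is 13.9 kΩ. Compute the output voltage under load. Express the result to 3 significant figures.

The load sits in parallel with Rb: Rb‖R_L = (12.0 × 13.9) / (12.0 + 13.9) = 6.440 kΩ.
V_out = 8.80 × 6.440 / (1.00 + 6.440) = 8.80 × 6.440/7.440 = 7.62 V.

V_out ≈ 7.62 V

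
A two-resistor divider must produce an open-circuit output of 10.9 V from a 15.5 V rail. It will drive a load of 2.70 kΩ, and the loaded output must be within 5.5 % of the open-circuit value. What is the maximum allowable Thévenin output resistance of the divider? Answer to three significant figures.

Loading drop = R_th/(R_th + R_L) ≤ 0.0550, so R_th ≤ R_L · ε/(1−ε) = 2.70 kΩ × 0.0550/0.9450 = 157 Ω.
(Any R1, R2 with R2/(R1+R2) = 0.703 and R1‖R2 ≤ 157 Ω will meet the spec.)

R_th ≤ 157 Ω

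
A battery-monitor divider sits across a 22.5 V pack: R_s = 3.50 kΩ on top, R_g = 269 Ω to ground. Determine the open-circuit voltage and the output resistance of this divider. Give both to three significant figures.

V_th is the open-circuit tap voltage: 22.5 × 269/(3500 + 269) = 1.61 V.
With the supply zeroed, R_s and R_g appear in parallel from the tap: R_th = R_s‖R_g = (3500 × 269)/3769 = 250 Ω.

V_th = 1.61 V, R_th = 250 Ω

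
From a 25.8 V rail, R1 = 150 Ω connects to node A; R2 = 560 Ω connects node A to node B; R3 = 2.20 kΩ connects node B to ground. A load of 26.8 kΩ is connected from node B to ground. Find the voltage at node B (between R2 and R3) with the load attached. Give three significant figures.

At node B, R3 is in parallel with the load: R3‖R_L = 2033 Ω.
Below node A the resistance is R2 + (R3‖R_L) = 2593 Ω, so V_A = 25.8 × 2593/2743 = 24.39 V.
Then V_B = V_A × (R3‖R_L)/(R2 + R3‖R_L) = 24.39 × 2033/2593 = 19.1 V.

V ≈ 19.1 V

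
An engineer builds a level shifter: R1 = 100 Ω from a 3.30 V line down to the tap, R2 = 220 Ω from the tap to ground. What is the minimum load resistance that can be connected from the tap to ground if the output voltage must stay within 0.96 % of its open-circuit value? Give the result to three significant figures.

R_L(min) ≈ 7.09 kΩ

Output resistance R_th = R1‖R2 = (100 × 220)/320.0 = 68.75 Ω.
The fractional drop is R_th/(R_th + R_L); requiring this ≤ 0.00960 gives R_L ≥ R_th(1/0.00960 − 1) = 68.75 × 103.2 = 7.09 kΩ.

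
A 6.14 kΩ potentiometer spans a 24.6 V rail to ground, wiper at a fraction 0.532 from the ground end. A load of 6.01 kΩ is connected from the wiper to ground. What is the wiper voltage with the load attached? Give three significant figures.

V ≈ 10.4 V

The wiper splits the pot into (1−α)R = 2.874 kΩ above and αR = 3.266 kΩ below.
Lower section ‖ load = 2.116 kΩ.
V_wiper = 24.6 × 2.116/(2.874 + 2.116) = 10.4 V.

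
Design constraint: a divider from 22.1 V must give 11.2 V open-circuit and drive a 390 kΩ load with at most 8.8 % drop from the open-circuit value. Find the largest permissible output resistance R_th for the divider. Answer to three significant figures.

R_th ≤ 37.6 kΩ

Loading drop = R_th/(R_th + R_L) ≤ 0.0880, so R_th ≤ R_L · ε/(1−ε) = 390 kΩ × 0.0880/0.9120 = 37.6 kΩ.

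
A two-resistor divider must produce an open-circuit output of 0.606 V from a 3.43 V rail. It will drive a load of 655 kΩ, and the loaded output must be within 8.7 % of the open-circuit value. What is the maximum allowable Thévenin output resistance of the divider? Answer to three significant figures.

R_th ≤ 62.4 kΩ

Loading drop = R_th/(R_th + R_L) ≤ 0.0870, so R_th ≤ R_L · ε/(1−ε) = 655 kΩ × 0.0870/0.9130 = 62.4 kΩ.
(Any R1, R2 with R2/(R1+R2) = 0.177 and R1‖R2 ≤ 62.4 kΩ will meet the spec.)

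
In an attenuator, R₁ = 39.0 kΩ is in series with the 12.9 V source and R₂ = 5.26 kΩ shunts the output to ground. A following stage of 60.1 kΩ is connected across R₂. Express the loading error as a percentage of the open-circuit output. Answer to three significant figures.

7.16 %

The divider's output (Thévenin) resistance is R₁‖R₂ = 4.635 kΩ.
Fractional drop under load = R_th/(R_th + R_L) = 4.635 / (4.635 + 60.1) = 0.07160.
So the output falls by 7.16 %.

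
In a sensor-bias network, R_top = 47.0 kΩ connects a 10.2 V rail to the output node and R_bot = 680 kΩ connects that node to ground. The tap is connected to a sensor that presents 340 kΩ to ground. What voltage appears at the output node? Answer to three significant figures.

The load sits in parallel with R_bot: R_bot‖R_L = (680 × 340) / (680 + 340) = 226.7 kΩ.
V_out = 10.2 × 226.7 / (47.0 + 226.7) = 10.2 × 226.7/273.7 = 8.45 V.

V_out ≈ 8.45 V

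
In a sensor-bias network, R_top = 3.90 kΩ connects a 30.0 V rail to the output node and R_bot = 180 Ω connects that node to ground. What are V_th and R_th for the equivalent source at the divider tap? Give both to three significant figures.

V_th is the open-circuit tap voltage: 30.0 × 180/(3900 + 180) = 1.32 V.
With the supply zeroed, R_top and R_bot appear in parallel from the tap: R_th = R_top‖R_bot = (3900 × 180)/4080 = 172 Ω.

V_th = 1.32 V, R_th = 172 Ω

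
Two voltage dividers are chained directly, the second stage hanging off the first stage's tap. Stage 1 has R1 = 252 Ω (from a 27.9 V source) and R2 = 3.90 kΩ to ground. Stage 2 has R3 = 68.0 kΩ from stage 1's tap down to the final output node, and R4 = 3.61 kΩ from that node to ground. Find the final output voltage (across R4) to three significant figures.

Stage 2 presents R3+R4 = 71610 Ω as a load on stage 1's tap.
Stage 1's lower leg becomes R2‖(R3+R4) = 3699 Ω, so V_mid = 27.9 × 3699/3951 = 26.12 V.
Stage 2 is itself unloaded: V_out = V_mid × R4/(R3+R4) = 26.12 × 3610/71610 = 1.32 V.

V_out ≈ 1.32 V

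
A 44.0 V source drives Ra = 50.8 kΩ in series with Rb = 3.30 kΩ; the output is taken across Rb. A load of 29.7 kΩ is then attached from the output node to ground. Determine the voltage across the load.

V_out ≈ 2.43 V

The load sits in parallel with Rb: Rb‖R_L = (3.30 × 29.7) / (3.30 + 29.7) = 2.970 kΩ.
V_out = 44.0 × 2.970 / (50.8 + 2.970) = 44.0 × 2.970/53.77 = 2.43 V.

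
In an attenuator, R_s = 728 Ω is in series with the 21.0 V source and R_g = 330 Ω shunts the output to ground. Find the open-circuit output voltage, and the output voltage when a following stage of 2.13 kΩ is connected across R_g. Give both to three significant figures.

Open-circuit: V = 21.0 × 330/(728 + 330) = 6.55 V.
With the load, R_g becomes R_g‖R_L = 285.7 Ω, so V = 21.0 × 285.7/1014 = 5.92 V.

Unloaded: 6.55 V; loaded: 5.92 V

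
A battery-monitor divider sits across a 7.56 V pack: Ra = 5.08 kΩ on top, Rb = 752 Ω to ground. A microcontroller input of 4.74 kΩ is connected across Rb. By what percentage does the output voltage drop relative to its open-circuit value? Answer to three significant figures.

The divider's output (Thévenin) resistance is Ra‖Rb = 655.0 Ω.
Fractional drop under load = R_th/(R_th + R_L) = 655.0 / (655.0 + 4740) = 0.1214.
So the output falls by 12.1 %.

12.1 %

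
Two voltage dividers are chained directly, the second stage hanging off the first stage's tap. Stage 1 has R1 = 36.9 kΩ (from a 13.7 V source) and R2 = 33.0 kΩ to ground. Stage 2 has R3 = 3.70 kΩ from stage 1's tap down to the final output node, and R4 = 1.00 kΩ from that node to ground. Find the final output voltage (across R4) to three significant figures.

Stage 2 presents R3+R4 = 4.700 kΩ as a load on stage 1's tap.
Stage 1's lower leg becomes R2‖(R3+R4) = 4.114 kΩ, so V_mid = 13.7 × 4.114/41.01 = 1.374 V.
Stage 2 is itself unloaded: V_out = V_mid × R4/(R3+R4) = 1.374 × 1.00/4.700 = 0.292 V.

V_out ≈ 0.292 V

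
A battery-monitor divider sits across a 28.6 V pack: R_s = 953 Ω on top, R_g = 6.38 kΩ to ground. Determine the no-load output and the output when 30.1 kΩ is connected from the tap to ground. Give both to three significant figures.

Unloaded: 24.9 V; loaded: 24.2 V

Open-circuit: V = 28.6 × 6380/(953 + 6380) = 24.9 V.
With the load, R_g becomes R_g‖R_L = 5264 Ω, so V = 28.6 × 5264/6217 = 24.2 V.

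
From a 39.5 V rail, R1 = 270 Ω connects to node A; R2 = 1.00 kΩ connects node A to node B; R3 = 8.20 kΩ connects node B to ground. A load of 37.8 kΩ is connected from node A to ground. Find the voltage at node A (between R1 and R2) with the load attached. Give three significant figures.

Below node A the series string R2+R3 = 9200 Ω sits in parallel with the 37800 Ω load: 7399 Ω.
V_A = 39.5 × 7399/(270 + 7399) = 38.1 V.

V ≈ 38.1 V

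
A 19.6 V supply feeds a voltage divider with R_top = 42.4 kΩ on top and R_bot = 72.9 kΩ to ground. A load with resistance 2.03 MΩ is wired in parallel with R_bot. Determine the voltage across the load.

The load sits in parallel with R_bot: R_bot‖R_L = (72.9 × 2030) / (72.9 + 2030) = 70.37 kΩ.
V_out = 19.6 × 70.37 / (42.4 + 70.37) = 19.6 × 70.37/112.8 = 12.2 V.

V_out ≈ 12.2 V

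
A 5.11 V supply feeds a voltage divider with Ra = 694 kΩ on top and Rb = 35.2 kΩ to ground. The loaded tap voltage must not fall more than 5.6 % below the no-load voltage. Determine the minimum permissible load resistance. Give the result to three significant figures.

Output resistance R_th = Ra‖Rb = (694 × 35.2)/729.2 = 33.50 kΩ.
The fractional drop is R_th/(R_th + R_L); requiring this ≤ 0.0560 gives R_L ≥ R_th(1/0.0560 − 1) = 33.50 × 16.86 = 565 kΩ.

R_L(min) ≈ 565 kΩ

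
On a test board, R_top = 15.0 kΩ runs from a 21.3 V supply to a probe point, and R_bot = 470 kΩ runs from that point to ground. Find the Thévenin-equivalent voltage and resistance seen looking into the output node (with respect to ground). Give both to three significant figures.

V_th is the open-circuit tap voltage: 21.3 × 470/(15.0 + 470) = 20.6 V.
With the supply zeroed, R_top and R_bot appear in parallel from the tap: R_th = R_top‖R_bot = (15.0 × 470)/485.0 = 14.5 kΩ.

V_th = 20.6 V, R_th = 14.5 kΩ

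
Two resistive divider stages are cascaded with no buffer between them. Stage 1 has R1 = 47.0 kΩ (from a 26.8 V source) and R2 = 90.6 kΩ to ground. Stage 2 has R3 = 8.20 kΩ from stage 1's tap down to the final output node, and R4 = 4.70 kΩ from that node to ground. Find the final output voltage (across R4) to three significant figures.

Stage 2 presents R3+R4 = 12.90 kΩ as a load on stage 1's tap.
Stage 1's lower leg becomes R2‖(R3+R4) = 11.29 kΩ, so V_mid = 26.8 × 11.29/58.29 = 5.192 V.
Stage 2 is itself unloaded: V_out = V_mid × R4/(R3+R4) = 5.192 × 4.70/12.90 = 1.89 V.

V_out ≈ 1.89 V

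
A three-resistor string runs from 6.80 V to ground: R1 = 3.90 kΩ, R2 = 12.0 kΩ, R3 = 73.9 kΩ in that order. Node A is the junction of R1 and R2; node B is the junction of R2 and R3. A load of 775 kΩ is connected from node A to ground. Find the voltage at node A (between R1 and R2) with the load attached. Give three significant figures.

V ≈ 6.47 V

Below node A the series string R2+R3 = 85.90 kΩ sits in parallel with the 775 kΩ load: 77.33 kΩ.
V_A = 6.80 × 77.33/(3.90 + 77.33) = 6.47 V.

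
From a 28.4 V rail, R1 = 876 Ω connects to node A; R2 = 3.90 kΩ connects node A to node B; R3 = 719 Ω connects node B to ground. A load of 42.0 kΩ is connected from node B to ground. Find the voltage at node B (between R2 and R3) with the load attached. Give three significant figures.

At node B, R3 is in parallel with the load: R3‖R_L = 706.9 Ω.
Below node A the resistance is R2 + (R3‖R_L) = 4607 Ω, so V_A = 28.4 × 4607/5483 = 23.86 V.
Then V_B = V_A × (R3‖R_L)/(R2 + R3‖R_L) = 23.86 × 706.9/4607 = 3.66 V.

V ≈ 3.66 V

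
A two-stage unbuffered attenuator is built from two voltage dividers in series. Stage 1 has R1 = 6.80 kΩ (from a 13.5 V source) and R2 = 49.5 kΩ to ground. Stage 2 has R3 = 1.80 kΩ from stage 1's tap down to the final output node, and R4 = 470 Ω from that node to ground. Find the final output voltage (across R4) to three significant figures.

Stage 2 presents R3+R4 = 2270 Ω as a load on stage 1's tap.
Stage 1's lower leg becomes R2‖(R3+R4) = 2170 Ω, so V_mid = 13.5 × 2170/8970 = 3.266 V.
Stage 2 is itself unloaded: V_out = V_mid × R4/(R3+R4) = 3.266 × 470/2270 = 0.676 V.

V_out ≈ 0.676 V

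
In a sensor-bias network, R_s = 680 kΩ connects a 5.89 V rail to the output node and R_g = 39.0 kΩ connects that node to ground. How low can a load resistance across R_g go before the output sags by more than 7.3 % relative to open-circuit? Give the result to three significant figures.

R_L(min) ≈ 468 kΩ

Output resistance R_th = R_s‖R_g = (680 × 39.0)/719.0 = 36.88 kΩ.
The fractional drop is R_th/(R_th + R_L); requiring this ≤ 0.0730 gives R_L ≥ R_th(1/0.0730 − 1) = 36.88 × 12.70 = 468 kΩ.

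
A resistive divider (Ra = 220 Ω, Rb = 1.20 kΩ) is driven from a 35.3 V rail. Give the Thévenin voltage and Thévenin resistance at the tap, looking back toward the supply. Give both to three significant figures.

V_th = 29.8 V, R_th = 186 Ω

V_th is the open-circuit tap voltage: 35.3 × 1200/(220 + 1200) = 29.8 V.
With the supply zeroed, Ra and Rb appear in parallel from the tap: R_th = Ra‖Rb = (220 × 1200)/1420 = 186 Ω.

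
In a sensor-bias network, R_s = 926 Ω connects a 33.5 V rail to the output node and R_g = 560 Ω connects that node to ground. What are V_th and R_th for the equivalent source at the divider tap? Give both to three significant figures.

V_th is the open-circuit tap voltage: 33.5 × 560/(926 + 560) = 12.6 V.
With the supply zeroed, R_s and R_g appear in parallel from the tap: R_th = R_s‖R_g = (926 × 560)/1486 = 349 Ω.

V_th = 12.6 V, R_th = 349 Ω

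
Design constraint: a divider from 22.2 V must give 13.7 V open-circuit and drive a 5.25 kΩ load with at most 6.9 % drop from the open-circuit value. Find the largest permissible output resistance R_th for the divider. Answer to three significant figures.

Loading drop = R_th/(R_th + R_L) ≤ 0.0690, so R_th ≤ R_L · ε/(1−ε) = 5.25 kΩ × 0.0690/0.9310 = 389 Ω.
(Any R1, R2 with R2/(R1+R2) = 0.617 and R1‖R2 ≤ 389 Ω will meet the spec.)

R_th ≤ 389 Ω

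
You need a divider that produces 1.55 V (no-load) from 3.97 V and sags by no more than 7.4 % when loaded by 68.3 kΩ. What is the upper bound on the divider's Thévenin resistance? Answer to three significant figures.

R_th ≤ 5.46 kΩ

Loading drop = R_th/(R_th + R_L) ≤ 0.0740, so R_th ≤ R_L · ε/(1−ε) = 68.3 kΩ × 0.0740/0.9260 = 5.46 kΩ.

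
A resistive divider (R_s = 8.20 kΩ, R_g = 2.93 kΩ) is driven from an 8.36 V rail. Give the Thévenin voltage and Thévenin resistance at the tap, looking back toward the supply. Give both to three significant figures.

V_th is the open-circuit tap voltage: 8.36 × 2.93/(8.20 + 2.93) = 2.20 V.
With the supply zeroed, R_s and R_g appear in parallel from the tap: R_th = R_s‖R_g = (8.20 × 2.93)/11.13 = 2.16 kΩ.

V_th = 2.20 V, R_th = 2.16 kΩ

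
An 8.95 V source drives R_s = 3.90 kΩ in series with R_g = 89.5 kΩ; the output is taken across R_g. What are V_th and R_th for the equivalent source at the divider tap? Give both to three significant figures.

V_th = 8.58 V, R_th = 3.74 kΩ

V_th is the open-circuit tap voltage: 8.95 × 89.5/(3.90 + 89.5) = 8.58 V.
With the supply zeroed, R_s and R_g appear in parallel from the tap: R_th = R_s‖R_g = (3.90 × 89.5)/93.40 = 3.74 kΩ.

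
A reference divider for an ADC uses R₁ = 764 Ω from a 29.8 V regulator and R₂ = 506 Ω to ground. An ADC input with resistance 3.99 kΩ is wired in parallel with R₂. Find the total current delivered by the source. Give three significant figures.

I ≈ 24.6 mA

R₂‖R_L = 449.1 Ω, so the source sees R₁ + R₂‖R_L = 1213 Ω.
I = 29.8 V / 1213 Ω = 24.6 mA.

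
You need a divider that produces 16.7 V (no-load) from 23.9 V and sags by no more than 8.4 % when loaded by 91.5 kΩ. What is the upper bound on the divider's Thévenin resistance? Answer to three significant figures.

R_th ≤ 8.39 kΩ

Loading drop = R_th/(R_th + R_L) ≤ 0.0840, so R_th ≤ R_L · ε/(1−ε) = 91.5 kΩ × 0.0840/0.9160 = 8.39 kΩ.
(Any R1, R2 with R2/(R1+R2) = 0.699 and R1‖R2 ≤ 8.39 kΩ will meet the spec.)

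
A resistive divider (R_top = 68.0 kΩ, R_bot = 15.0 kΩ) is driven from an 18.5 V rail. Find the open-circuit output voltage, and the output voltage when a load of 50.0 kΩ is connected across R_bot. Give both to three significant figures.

Unloaded: 3.34 V; loaded: 2.68 V

Open-circuit: V = 18.5 × 15.0/(68.0 + 15.0) = 3.34 V.
With the load, R_bot becomes R_bot‖R_L = 11.54 kΩ, so V = 18.5 × 11.54/79.54 = 2.68 V.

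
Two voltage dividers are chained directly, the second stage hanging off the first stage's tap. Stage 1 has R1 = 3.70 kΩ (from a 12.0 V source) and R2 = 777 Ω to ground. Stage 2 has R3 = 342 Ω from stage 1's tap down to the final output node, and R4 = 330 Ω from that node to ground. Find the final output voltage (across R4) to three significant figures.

V_out ≈ 0.523 V

Stage 2 presents R3+R4 = 672.0 Ω as a load on stage 1's tap.
Stage 1's lower leg becomes R2‖(R3+R4) = 360.3 Ω, so V_mid = 12.0 × 360.3/4060 = 1.065 V.
Stage 2 is itself unloaded: V_out = V_mid × R4/(R3+R4) = 1.065 × 330/672.0 = 0.523 V.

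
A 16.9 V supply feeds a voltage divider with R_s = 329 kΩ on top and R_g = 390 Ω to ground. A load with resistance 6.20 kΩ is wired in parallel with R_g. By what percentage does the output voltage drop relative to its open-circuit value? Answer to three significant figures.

The divider's output (Thévenin) resistance is R_s‖R_g = 389.5 Ω.
Fractional drop under load = R_th/(R_th + R_L) = 389.5 / (389.5 + 6200) = 0.05911.
So the output falls by 5.91 %.

5.91 %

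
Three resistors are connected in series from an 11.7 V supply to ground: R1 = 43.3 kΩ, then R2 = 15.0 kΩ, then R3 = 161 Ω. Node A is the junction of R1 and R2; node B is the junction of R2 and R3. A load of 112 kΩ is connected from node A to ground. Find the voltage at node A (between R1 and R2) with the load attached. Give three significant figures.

Below node A the series string R2+R3 = 15160 Ω sits in parallel with the 112000 Ω load: 13350 Ω.
V_A = 11.7 × 13350/(43300 + 13350) = 2.76 V.

V ≈ 2.76 V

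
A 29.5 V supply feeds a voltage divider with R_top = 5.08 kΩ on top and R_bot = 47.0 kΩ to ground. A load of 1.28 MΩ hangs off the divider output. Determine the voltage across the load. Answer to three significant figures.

V_out ≈ 26.5 V

The load sits in parallel with R_bot: R_bot‖R_L = (47.0 × 1280) / (47.0 + 1280) = 45.34 kΩ.
V_out = 29.5 × 45.34 / (5.08 + 45.34) = 29.5 × 45.34/50.42 = 26.5 V.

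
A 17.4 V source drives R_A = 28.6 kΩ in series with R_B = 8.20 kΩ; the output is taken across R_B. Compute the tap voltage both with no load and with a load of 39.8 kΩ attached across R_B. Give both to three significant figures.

Open-circuit: V = 17.4 × 8.20/(28.6 + 8.20) = 3.88 V.
With the load, R_B becomes R_B‖R_L = 6.799 kΩ, so V = 17.4 × 6.799/35.40 = 3.34 V.

Unloaded: 3.88 V; loaded: 3.34 V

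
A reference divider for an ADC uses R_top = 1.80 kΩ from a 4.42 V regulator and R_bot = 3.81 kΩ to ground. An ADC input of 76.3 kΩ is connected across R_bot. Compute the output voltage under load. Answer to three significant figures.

V_out ≈ 2.95 V

The load sits in parallel with R_bot: R_bot‖R_L = (3.81 × 76.3) / (3.81 + 76.3) = 3.629 kΩ.
V_out = 4.42 × 3.629 / (1.80 + 3.629) = 4.42 × 3.629/5.429 = 2.95 V.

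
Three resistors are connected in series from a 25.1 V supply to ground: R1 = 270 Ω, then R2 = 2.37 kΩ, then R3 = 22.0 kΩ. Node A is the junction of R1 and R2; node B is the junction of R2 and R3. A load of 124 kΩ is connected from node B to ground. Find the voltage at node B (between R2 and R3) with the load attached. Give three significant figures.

At node B, R3 is in parallel with the load: R3‖R_L = 18680 Ω.
Below node A the resistance is R2 + (R3‖R_L) = 21050 Ω, so V_A = 25.1 × 21050/21320 = 24.78 V.
Then V_B = V_A × (R3‖R_L)/(R2 + R3‖R_L) = 24.78 × 18680/21050 = 22.0 V.

V ≈ 22.0 V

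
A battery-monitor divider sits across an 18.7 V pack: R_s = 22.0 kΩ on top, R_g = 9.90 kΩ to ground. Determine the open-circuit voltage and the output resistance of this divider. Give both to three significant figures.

V_th = 5.80 V, R_th = 6.83 kΩ

V_th is the open-circuit tap voltage: 18.7 × 9.90/(22.0 + 9.90) = 5.80 V.
With the supply zeroed, R_s and R_g appear in parallel from the tap: R_th = R_s‖R_g = (22.0 × 9.90)/31.90 = 6.83 kΩ.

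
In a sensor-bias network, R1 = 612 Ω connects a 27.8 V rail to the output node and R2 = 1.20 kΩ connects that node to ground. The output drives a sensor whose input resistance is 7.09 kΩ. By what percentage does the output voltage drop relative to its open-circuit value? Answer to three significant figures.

5.41 %

The divider's output (Thévenin) resistance is R1‖R2 = 405.3 Ω.
Fractional drop under load = R_th/(R_th + R_L) = 405.3 / (405.3 + 7090) = 0.05407.
So the output falls by 5.41 %.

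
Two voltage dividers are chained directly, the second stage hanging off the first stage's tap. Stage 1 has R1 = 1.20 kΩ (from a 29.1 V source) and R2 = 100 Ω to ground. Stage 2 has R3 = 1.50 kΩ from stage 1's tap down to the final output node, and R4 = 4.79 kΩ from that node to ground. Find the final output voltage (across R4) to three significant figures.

Stage 2 presents R3+R4 = 6290 Ω as a load on stage 1's tap.
Stage 1's lower leg becomes R2‖(R3+R4) = 98.44 Ω, so V_mid = 29.1 × 98.44/1298 = 2.206 V.
Stage 2 is itself unloaded: V_out = V_mid × R4/(R3+R4) = 2.206 × 4790/6290 = 1.68 V.

V_out ≈ 1.68 V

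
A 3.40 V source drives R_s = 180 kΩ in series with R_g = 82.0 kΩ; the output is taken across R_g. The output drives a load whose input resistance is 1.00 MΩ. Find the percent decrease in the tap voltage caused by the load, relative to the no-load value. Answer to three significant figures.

5.33 %

The divider's output (Thévenin) resistance is R_s‖R_g = 56.34 kΩ.
Fractional drop under load = R_th/(R_th + R_L) = 56.34 / (56.34 + 1000) = 0.05333.
So the output falls by 5.33 %.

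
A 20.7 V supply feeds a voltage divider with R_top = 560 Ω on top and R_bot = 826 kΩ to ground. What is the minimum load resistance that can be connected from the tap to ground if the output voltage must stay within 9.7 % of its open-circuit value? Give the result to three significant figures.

R_L(min) ≈ 5.21 kΩ

Output resistance R_th = R_top‖R_bot = (560 × 826000)/826600 = 559.6 Ω.
The fractional drop is R_th/(R_th + R_L); requiring this ≤ 0.0970 gives R_L ≥ R_th(1/0.0970 − 1) = 559.6 × 9.309 = 5.21 kΩ.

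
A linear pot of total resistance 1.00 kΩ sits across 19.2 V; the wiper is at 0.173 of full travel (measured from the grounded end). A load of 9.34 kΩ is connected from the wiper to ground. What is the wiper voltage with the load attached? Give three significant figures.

The wiper splits the pot into (1−α)R = 827.0 Ω above and αR = 173.0 Ω below.
Lower section ‖ load = 169.9 Ω.
V_wiper = 19.2 × 169.9/(827.0 + 169.9) = 3.27 V.

V ≈ 3.27 V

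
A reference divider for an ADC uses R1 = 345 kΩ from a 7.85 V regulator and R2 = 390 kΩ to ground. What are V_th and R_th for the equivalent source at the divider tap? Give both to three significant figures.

V_th is the open-circuit tap voltage: 7.85 × 390/(345 + 390) = 4.17 V.
With the supply zeroed, R1 and R2 appear in parallel from the tap: R_th = R1‖R2 = (345 × 390)/735.0 = 183 kΩ.

V_th = 4.17 V, R_th = 183 kΩ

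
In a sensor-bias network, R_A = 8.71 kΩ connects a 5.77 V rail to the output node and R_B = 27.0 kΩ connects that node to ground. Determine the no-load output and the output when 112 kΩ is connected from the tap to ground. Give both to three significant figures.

Unloaded: 4.36 V; loaded: 4.12 V

Open-circuit: V = 5.77 × 27.0/(8.71 + 27.0) = 4.36 V.
With the load, R_B becomes R_B‖R_L = 21.76 kΩ, so V = 5.77 × 21.76/30.47 = 4.12 V.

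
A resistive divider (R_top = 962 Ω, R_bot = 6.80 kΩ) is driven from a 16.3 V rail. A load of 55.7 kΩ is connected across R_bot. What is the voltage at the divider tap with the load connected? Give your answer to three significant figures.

V_out ≈ 14.1 V

The load sits in parallel with R_bot: R_bot‖R_L = (6800 × 55700) / (6800 + 55700) = 6060 Ω.
V_out = 16.3 × 6060 / (962 + 6060) = 16.3 × 6060/7022 = 14.1 V.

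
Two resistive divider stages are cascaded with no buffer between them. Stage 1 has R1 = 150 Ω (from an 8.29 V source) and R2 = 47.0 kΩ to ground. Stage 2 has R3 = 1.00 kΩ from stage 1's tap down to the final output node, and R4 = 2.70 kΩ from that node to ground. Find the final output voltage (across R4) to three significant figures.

Stage 2 presents R3+R4 = 3700 Ω as a load on stage 1's tap.
Stage 1's lower leg becomes R2‖(R3+R4) = 3430 Ω, so V_mid = 8.29 × 3430/3580 = 7.943 V.
Stage 2 is itself unloaded: V_out = V_mid × R4/(R3+R4) = 7.943 × 2700/3700 = 5.80 V.

V_out ≈ 5.80 V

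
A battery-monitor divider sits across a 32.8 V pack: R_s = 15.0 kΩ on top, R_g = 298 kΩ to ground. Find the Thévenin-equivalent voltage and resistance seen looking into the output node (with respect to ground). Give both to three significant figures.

V_th = 31.2 V, R_th = 14.3 kΩ

V_th is the open-circuit tap voltage: 32.8 × 298/(15.0 + 298) = 31.2 V.
With the supply zeroed, R_s and R_g appear in parallel from the tap: R_th = R_s‖R_g = (15.0 × 298)/313.0 = 14.3 kΩ.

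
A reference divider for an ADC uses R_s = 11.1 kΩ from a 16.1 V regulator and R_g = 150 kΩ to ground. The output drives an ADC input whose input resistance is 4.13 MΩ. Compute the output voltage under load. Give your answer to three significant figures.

V_out ≈ 15.0 V

The load sits in parallel with R_g: R_g‖R_L = (150 × 4130) / (150 + 4130) = 144.7 kΩ.
V_out = 16.1 × 144.7 / (11.1 + 144.7) = 16.1 × 144.7/155.8 = 15.0 V.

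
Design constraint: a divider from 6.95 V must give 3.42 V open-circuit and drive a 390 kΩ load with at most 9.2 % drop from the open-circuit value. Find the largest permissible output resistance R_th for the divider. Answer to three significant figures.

Loading drop = R_th/(R_th + R_L) ≤ 0.0920, so R_th ≤ R_L · ε/(1−ε) = 390 kΩ × 0.0920/0.9080 = 39.5 kΩ.

R_th ≤ 39.5 kΩ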